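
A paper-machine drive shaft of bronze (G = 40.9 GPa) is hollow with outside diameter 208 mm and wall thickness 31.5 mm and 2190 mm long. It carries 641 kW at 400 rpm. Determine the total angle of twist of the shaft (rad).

0.00584 rad

ω = 2π·400/60 = 41.89 rad/s, so T = P/ω = 641×10³ / 41.89 = 15300 N·m.
J = π(d_o⁴ − d_i⁴)/32 = π(0.208⁴ − 0.145⁴)/32 = 1.404×10^-4 m⁴.
θ = T·L/(G·J) = 15300 × 2.19 / (40.9×10⁹ × 1.404×10^-4) = 5.838×10^-3 rad.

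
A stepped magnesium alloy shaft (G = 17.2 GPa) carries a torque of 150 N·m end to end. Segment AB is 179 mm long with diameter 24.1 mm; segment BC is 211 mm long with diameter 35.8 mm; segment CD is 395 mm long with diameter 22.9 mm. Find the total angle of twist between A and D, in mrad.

186 mrad

J_AB = π(0.0241)⁴/32 = 3.31×10^-8 m⁴; J_BC = π(0.0358)⁴/32 = 1.61×10^-7 m⁴; J_CD = π(0.0229)⁴/32 = 2.70×10^-8 m⁴.
θ = (T/G)·Σ L_i/J_i = (150.0/17.2×10⁹)·(0.179/3.31×10^-8 + 0.211/1.61×10^-7 + 0.395/2.70×10^-8) = 0.1861 rad.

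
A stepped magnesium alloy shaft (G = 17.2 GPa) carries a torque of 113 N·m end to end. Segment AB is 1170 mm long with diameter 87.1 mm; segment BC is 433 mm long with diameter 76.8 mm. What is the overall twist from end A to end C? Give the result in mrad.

J_AB = π(0.0871)⁴/32 = 5.65×10^-6 m⁴; J_BC = π(0.0768)⁴/32 = 3.42×10^-6 m⁴.
θ = (T/G)·Σ L_i/J_i = (113.0/17.2×10⁹)·(1.17/5.65×10^-6 + 0.433/3.42×10^-6) = 2.193×10^-3 rad.

2.19 mrad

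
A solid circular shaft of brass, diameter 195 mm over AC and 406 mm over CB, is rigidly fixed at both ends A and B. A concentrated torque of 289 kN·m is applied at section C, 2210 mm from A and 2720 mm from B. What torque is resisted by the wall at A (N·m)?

17800 N·m

Compatibility: T_A·a/J_AC = T_B·b/J_CB with T_A + T_B = T₀.
J_AC = 1.42×10^-4 m⁴, J_CB = 2.67×10^-3 m⁴, so T_A = T₀·(J_AC/a)/((J_AC/a)+(J_CB/b)) = 17760 N·m, T_B = 271200 N·m.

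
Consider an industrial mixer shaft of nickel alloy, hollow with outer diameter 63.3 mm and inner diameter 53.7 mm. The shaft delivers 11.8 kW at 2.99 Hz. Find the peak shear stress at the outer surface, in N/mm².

ω = 2π·2.99 = 18.79 rad/s, so T = P/ω = 11.8×10³ / 18.79 = 628.1 N·m.
J = π(d_o⁴ − d_i⁴)/32 = π(0.0633⁴ − 0.0537⁴)/32 = 7.598×10^-7 m⁴.
τ_max = T·r/J = 628.1 × 0.0316 / 7.598×10^-7 = 2.616×10^7 Pa.

26.2 N/mm²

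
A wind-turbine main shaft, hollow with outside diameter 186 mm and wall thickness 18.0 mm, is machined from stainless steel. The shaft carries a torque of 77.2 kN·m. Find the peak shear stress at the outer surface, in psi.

J = π(d_o⁴ − d_i⁴)/32 = π(0.186⁴ − 0.150⁴)/32 = 6.780×10^-5 m⁴.
τ_max = T·r/J = 77200 × 0.0930 / 6.780×10^-5 = 1.059×10^8 Pa.

15400 psi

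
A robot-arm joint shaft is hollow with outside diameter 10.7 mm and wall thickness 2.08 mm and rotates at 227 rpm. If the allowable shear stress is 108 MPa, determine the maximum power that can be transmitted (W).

J = π(d_o⁴ − d_i⁴)/32 = π(0.0107⁴ − 0.00654⁴)/32 = 1.107×10^-9 m⁴.
T_max = τ_allow·J/r = 1.08×10^8 × 1.107×10^-9 / 0.00535 = 22.35 N·m.
ω = 2π·227/60 = 23.77 rad/s, so P_max = T_max·ω = 531.3 W.

531 W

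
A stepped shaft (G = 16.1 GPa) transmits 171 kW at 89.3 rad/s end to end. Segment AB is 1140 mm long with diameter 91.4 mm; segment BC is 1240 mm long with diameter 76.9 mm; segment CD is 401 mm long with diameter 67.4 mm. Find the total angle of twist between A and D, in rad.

ω = 89.3 rad/s, so T = P/ω = 171×10³ / 89.30 = 1915 N·m.
J_AB = π(0.0914)⁴/32 = 6.85×10^-6 m⁴; J_BC = π(0.0769)⁴/32 = 3.43×10^-6 m⁴; J_CD = π(0.0674)⁴/32 = 2.03×10^-6 m⁴.
θ = (T/G)·Σ L_i/J_i = (1915/16.1×10⁹)·(1.14/6.85×10^-6 + 1.24/3.43×10^-6 + 0.401/2.03×10^-6) = 0.08629 rad.

0.0863 rad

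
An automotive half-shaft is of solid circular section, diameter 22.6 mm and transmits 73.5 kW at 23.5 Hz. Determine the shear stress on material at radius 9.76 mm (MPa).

190 MPa

ω = 2π·23.5 = 147.7 rad/s, so T = P/ω = 73.5×10³ / 147.7 = 497.8 N·m.
J = πd⁴/32 = π(0.0226)⁴/32 = 2.561×10^-8 m⁴.
Shear stress varies linearly with radius: τ = T·r/J = 497.8 × 0.00976 / 2.561×10^-8 = 1.897×10^8 Pa.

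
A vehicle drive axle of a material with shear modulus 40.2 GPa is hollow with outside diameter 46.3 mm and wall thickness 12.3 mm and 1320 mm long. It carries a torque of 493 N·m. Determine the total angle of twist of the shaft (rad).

0.0377 rad

J = π(d_o⁴ − d_i⁴)/32 = π(0.0463⁴ − 0.0217⁴)/32 = 4.294×10^-7 m⁴.
θ = T·L/(G·J) = 493.0 × 1.32 / (40.2×10⁹ × 4.294×10^-7) = 0.03770 rad.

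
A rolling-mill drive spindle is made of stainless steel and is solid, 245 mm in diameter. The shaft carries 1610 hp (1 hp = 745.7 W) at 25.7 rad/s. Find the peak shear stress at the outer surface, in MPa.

ω = 25.7 rad/s, so T = P/ω = 1610×745.7 / 25.70 = 46720 N·m.
J = πd⁴/32 = π(0.245)⁴/32 = 3.537×10^-4 m⁴.
τ_max = T·r/J = 46720 × 0.122 / 3.537×10^-4 = 1.618×10^7 Pa.

16.2 MPa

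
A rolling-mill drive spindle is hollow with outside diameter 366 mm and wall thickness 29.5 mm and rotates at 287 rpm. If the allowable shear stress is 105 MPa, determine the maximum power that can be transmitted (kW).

J = π(d_o⁴ − d_i⁴)/32 = π(0.366⁴ − 0.307⁴)/32 = 8.896×10^-4 m⁴.
T_max = τ_allow·J/r = 1.05×10^8 × 8.896×10^-4 / 0.183 = 510400 N·m.
ω = 2π·287/60 = 30.05 rad/s, so P_max = T_max·ω = 1.534×10^7 W.

15300 kW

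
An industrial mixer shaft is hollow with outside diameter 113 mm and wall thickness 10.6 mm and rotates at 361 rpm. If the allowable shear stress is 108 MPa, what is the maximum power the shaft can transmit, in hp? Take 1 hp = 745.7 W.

876 hp

J = π(d_o⁴ − d_i⁴)/32 = π(0.113⁴ − 0.0918⁴)/32 = 9.035×10^-6 m⁴.
T_max = τ_allow·J/r = 1.08×10^8 × 9.035×10^-6 / 0.0565 = 17270 N·m.
ω = 2π·361/60 = 37.80 rad/s, so P_max = T_max·ω = 6.529×10^5 W.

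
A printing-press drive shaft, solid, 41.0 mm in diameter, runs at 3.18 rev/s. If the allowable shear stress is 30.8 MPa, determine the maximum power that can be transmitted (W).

J = πd⁴/32 = π(0.0410)⁴/32 = 2.774×10^-7 m⁴.
T_max = τ_allow·J/r = 3.08×10^7 × 2.774×10^-7 / 0.0205 = 416.8 N·m.
ω = 2π·3.18 = 19.98 rad/s, so P_max = T_max·ω = 8328 W.

8330 W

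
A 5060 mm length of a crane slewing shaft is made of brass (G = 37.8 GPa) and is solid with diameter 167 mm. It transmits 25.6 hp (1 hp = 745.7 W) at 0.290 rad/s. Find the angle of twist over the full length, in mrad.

115 mrad

ω = 0.290 rad/s, so T = P/ω = 25.6×745.7 / 0.2900 = 65830 N·m.
J = πd⁴/32 = π(0.167)⁴/32 = 7.636×10^-5 m⁴.
θ = T·L/(G·J) = 65830 × 5.06 / (37.8×10⁹ × 7.636×10^-5) = 0.1154 rad.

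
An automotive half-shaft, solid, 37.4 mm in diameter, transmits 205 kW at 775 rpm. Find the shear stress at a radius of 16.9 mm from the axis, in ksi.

ω = 2π·775/60 = 81.16 rad/s, so T = P/ω = 205×10³ / 81.16 = 2526 N·m.
J = πd⁴/32 = π(0.0374)⁴/32 = 1.921×10^-7 m⁴.
Shear stress varies linearly with radius: τ = T·r/J = 2526 × 0.0169 / 1.921×10^-7 = 2.222×10^8 Pa.

32.2 ksi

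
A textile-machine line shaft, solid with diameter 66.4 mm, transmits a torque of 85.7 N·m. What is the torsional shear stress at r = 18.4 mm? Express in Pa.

J = πd⁴/32 = π(0.0664)⁴/32 = 1.908×10^-6 m⁴.
Shear stress varies linearly with radius: τ = T·r/J = 85.70 × 0.0184 / 1.908×10^-6 = 8.263×10^5 Pa.

826000 Pa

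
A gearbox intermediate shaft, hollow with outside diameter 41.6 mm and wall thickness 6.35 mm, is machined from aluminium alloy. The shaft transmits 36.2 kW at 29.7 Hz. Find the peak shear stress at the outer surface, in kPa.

17900 kPa

ω = 2π·29.7 = 186.6 rad/s, so T = P/ω = 36.2×10³ / 186.6 = 194.0 N·m.
J = π(d_o⁴ − d_i⁴)/32 = π(0.0416⁴ − 0.0289⁴)/32 = 2.255×10^-7 m⁴.
τ_max = T·r/J = 194.0 × 0.0208 / 2.255×10^-7 = 1.789×10^7 Pa.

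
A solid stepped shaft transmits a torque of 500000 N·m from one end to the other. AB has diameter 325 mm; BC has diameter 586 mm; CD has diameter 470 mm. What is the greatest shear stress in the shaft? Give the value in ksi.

Under the same torque, τ_max = 16T/(πd³) is largest where d is smallest — segment AB (d = 325 mm).
τ_max = 16·500000/(π·(0.325)³) = 7.418×10^7 Pa.

10.8 ksi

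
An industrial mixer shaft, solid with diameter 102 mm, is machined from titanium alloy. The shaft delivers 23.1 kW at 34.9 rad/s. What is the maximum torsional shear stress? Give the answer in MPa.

ω = 34.9 rad/s, so T = P/ω = 23.1×10³ / 34.90 = 661.9 N·m.
J = πd⁴/32 = π(0.102)⁴/32 = 1.063×10^-5 m⁴.
τ_max = T·r/J = 661.9 × 0.0510 / 1.063×10^-5 = 3.177×10^6 Pa.

3.18 MPa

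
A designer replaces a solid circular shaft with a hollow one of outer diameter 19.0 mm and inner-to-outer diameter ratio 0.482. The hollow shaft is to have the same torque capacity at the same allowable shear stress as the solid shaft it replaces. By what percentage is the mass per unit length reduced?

Equal τ_max and T ⇒ the solid shaft needs d_s³ = d_o³(1−k⁴), so d_s = 19.0·(1−0.482⁴)^(1/3) = 18.65 mm.
Area ratio A_h/A_s = d_o²(1−k²)/d_s² = (1−k²)/(1−k⁴)^(2/3) = 0.7966.
Mass saving = 1 − 0.7966 = 20.3 %.

20.3 %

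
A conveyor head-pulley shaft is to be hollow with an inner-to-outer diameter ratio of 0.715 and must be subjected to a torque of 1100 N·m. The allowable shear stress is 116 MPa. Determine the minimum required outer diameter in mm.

40.3 mm

For a hollow shaft with d_i/d_o = 0.715: τ_max = 16T/(π d_o³ (1−k⁴)), so d_o = [16T/(π τ_allow (1−k⁴))]^(1/3) = [16·1100/(π·1.16×10^8·0.7386)]^(1/3) = 0.04029 m.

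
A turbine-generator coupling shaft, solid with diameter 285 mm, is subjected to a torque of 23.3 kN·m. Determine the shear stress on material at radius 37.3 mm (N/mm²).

1.34 N/mm²

J = πd⁴/32 = π(0.285)⁴/32 = 6.477×10^-4 m⁴.
Shear stress varies linearly with radius: τ = T·r/J = 23300 × 0.0373 / 6.477×10^-4 = 1.342×10^6 Pa.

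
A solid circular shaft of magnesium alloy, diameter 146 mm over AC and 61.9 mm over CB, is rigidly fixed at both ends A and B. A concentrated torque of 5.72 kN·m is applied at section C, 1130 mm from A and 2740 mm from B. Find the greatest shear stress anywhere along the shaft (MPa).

Compatibility: T_A·a/J_AC = T_B·b/J_CB with T_A + T_B = T₀.
J_AC = 4.46×10^-5 m⁴, J_CB = 1.44×10^-6 m⁴, so T_A = T₀·(J_AC/a)/((J_AC/a)+(J_CB/b)) = 5645 N·m, T_B = 75.22 N·m.
τ in each portion: τ_AC = 9.24×10^6 Pa, τ_CB = 1.62×10^6 Pa; maximum is in AC.
τ_max = T_AC·r/J = 5645·0.0730/4.46×10^-5 = 9.238×10^6 Pa.

9.24 MPa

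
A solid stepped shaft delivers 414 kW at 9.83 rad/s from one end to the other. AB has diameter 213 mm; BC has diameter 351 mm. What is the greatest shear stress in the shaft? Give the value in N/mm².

ω = 9.83 rad/s, so T = P/ω = 414×10³ / 9.830 = 42120 N·m.
Under the same torque, τ_max = 16T/(πd³) is largest where d is smallest — segment AB (d = 213 mm).
τ_max = 16·42120/(π·(0.213)³) = 2.220×10^7 Pa.

22.2 N/mm²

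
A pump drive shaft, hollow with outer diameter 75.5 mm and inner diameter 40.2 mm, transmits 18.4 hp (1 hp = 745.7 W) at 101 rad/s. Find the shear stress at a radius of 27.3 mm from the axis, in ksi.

0.183 ksi

ω = 101 rad/s, so T = P/ω = 18.4×745.7 / 101.0 = 135.9 N·m.
J = π(d_o⁴ − d_i⁴)/32 = π(0.0755⁴ − 0.0402⁴)/32 = 2.934×10^-6 m⁴.
Shear stress varies linearly with radius: τ = T·r/J = 135.9 × 0.0273 / 2.934×10^-6 = 1.264×10^6 Pa.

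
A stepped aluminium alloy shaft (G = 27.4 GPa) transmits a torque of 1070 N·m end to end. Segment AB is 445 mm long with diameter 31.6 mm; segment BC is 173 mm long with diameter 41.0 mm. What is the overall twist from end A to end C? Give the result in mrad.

202 mrad

J_AB = π(0.0316)⁴/32 = 9.79×10^-8 m⁴; J_BC = π(0.0410)⁴/32 = 2.77×10^-7 m⁴.
θ = (T/G)·Σ L_i/J_i = (1070/27.4×10⁹)·(0.445/9.79×10^-8 + 0.173/2.77×10^-7) = 0.2019 rad.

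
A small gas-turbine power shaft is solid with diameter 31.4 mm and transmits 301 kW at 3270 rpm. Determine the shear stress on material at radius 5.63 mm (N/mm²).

ω = 2π·3270/60 = 342.4 rad/s, so T = P/ω = 301×10³ / 342.4 = 879.0 N·m.
J = πd⁴/32 = π(0.0314)⁴/32 = 9.544×10^-8 m⁴.
Shear stress varies linearly with radius: τ = T·r/J = 879.0 × 0.00563 / 9.544×10^-8 = 5.185×10^7 Pa.

51.9 N/mm²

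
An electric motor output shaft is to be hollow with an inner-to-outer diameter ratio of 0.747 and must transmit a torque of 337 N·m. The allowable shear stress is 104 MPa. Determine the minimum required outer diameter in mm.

28.8 mm

For a hollow shaft with d_i/d_o = 0.747: τ_max = 16T/(π d_o³ (1−k⁴)), so d_o = [16T/(π τ_allow (1−k⁴))]^(1/3) = [16·337.0/(π·1.04×10^8·0.6886)]^(1/3) = 0.02883 m.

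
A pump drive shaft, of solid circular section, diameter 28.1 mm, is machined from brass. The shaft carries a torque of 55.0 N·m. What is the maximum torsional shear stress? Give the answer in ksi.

J = πd⁴/32 = π(0.0281)⁴/32 = 6.121×10^-8 m⁴.
τ_max = T·r/J = 55.00 × 0.0140 / 6.121×10^-8 = 1.262×10^7 Pa.

1.83 ksi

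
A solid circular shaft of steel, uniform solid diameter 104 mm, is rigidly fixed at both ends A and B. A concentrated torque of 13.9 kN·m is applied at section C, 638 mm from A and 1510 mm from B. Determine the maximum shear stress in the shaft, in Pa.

With uniform GJ and both ends fixed, compatibility θ_AC = θ_CB gives T_A·a = T_B·b, together with T_A + T_B = T₀.
T_A = T₀·b/(a+b) = 13900·1510/2148 = 9771 N·m; T_B = 4129 N·m.
τ in each portion: τ_AC = 4.42×10^7 Pa, τ_CB = 1.87×10^7 Pa; maximum is in AC.
τ_max = T_AC·r/J = 9771·0.0520/1.15×10^-5 = 4.424×10^7 Pa.

4.42e7 Pa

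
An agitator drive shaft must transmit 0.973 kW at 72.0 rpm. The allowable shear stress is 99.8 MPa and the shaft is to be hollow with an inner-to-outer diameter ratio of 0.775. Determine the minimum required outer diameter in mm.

ω = 2π·72.0/60 = 7.540 rad/s, so T = P/ω = 0.973×10³ / 7.540 = 129.0 N·m.
For a hollow shaft with d_i/d_o = 0.775: τ_max = 16T/(π d_o³ (1−k⁴)), so d_o = [16T/(π τ_allow (1−k⁴))]^(1/3) = [16·129.0/(π·9.98×10^7·0.6392)]^(1/3) = 0.02176 m.

21.8 mm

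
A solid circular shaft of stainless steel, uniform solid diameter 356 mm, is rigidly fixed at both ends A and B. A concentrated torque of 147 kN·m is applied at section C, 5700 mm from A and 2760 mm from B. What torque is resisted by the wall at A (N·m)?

With uniform GJ and both ends fixed, compatibility θ_AC = θ_CB gives T_A·a = T_B·b, together with T_A + T_B = T₀.
T_A = T₀·b/(a+b) = 147000·2760/8460 = 47960 N·m; T_B = 99040 N·m.

48000 N·m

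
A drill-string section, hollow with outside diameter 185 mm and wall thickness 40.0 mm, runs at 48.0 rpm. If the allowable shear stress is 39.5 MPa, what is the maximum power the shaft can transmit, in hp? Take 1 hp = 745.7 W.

297 hp

J = π(d_o⁴ − d_i⁴)/32 = π(0.185⁴ − 0.105⁴)/32 = 1.031×10^-4 m⁴.
T_max = τ_allow·J/r = 3.95×10^7 × 1.031×10^-4 / 0.0925 = 44010 N·m.
ω = 2π·48.0/60 = 5.027 rad/s, so P_max = T_max·ω = 2.212×10^5 W.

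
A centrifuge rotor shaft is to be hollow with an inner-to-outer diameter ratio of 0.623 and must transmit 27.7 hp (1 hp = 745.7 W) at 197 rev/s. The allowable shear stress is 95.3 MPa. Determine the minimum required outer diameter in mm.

ω = 2π·197 = 1238 rad/s, so T = P/ω = 27.7×745.7 / 1238 = 16.69 N·m.
For a hollow shaft with d_i/d_o = 0.623: τ_max = 16T/(π d_o³ (1−k⁴)), so d_o = [16T/(π τ_allow (1−k⁴))]^(1/3) = [16·16.69/(π·9.53×10^7·0.8494)]^(1/3) = 0.01016 m.

10.2 mm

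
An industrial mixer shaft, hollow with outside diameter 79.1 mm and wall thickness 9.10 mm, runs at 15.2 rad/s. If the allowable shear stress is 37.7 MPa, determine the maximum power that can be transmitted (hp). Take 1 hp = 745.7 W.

J = π(d_o⁴ − d_i⁴)/32 = π(0.0791⁴ − 0.0609⁴)/32 = 2.493×10^-6 m⁴.
T_max = τ_allow·J/r = 3.77×10^7 × 2.493×10^-6 / 0.0395 = 2376 N·m.
ω = 15.2 rad/s, so P_max = T_max·ω = 3.612×10^4 W.

48.4 hp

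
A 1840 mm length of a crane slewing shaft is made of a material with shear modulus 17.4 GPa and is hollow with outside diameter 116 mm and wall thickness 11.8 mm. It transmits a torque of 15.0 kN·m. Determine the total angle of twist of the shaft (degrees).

J = π(d_o⁴ − d_i⁴)/32 = π(0.116⁴ − 0.0924⁴)/32 = 1.062×10^-5 m⁴.
θ = T·L/(G·J) = 15000 × 1.84 / (17.4×10⁹ × 1.062×10^-5) = 0.1494 rad.

8.56°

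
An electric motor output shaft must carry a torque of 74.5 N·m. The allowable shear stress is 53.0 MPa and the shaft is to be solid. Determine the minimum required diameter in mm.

19.3 mm

For a solid shaft τ_max = 16T/(πd³), so d = (16T/(π τ_allow))^(1/3) = (16·74.50/(π·5.30×10^7))^(1/3) = 0.01927 m.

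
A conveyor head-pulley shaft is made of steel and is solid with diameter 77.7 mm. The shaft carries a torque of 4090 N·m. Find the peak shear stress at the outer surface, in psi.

6440 psi

J = πd⁴/32 = π(0.0777)⁴/32 = 3.578×10^-6 m⁴.
τ_max = T·r/J = 4090 × 0.0389 / 3.578×10^-6 = 4.440×10^7 Pa.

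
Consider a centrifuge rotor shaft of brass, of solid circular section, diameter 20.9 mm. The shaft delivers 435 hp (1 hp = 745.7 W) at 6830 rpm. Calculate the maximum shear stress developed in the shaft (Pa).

2.53e8 Pa

ω = 2π·6830/60 = 715.2 rad/s, so T = P/ω = 435×745.7 / 715.2 = 453.5 N·m.
J = πd⁴/32 = π(0.0209)⁴/32 = 1.873×10^-8 m⁴.
τ_max = T·r/J = 453.5 × 0.0104 / 1.873×10^-8 = 2.530×10^8 Pa.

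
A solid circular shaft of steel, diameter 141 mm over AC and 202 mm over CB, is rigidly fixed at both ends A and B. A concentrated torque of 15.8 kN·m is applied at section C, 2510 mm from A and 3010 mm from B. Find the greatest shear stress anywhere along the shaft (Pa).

Compatibility: T_A·a/J_AC = T_B·b/J_CB with T_A + T_B = T₀.
J_AC = 3.88×10^-5 m⁴, J_CB = 1.63×10^-4 m⁴, so T_A = T₀·(J_AC/a)/((J_AC/a)+(J_CB/b)) = 3501 N·m, T_B = 12300 N·m.
τ in each portion: τ_AC = 6.36×10^6 Pa, τ_CB = 7.60×10^6 Pa; maximum is in CB.
τ_max = T_CB·r/J = 12300·0.101/1.63×10^-4 = 7.599×10^6 Pa.

7.60e6 Pa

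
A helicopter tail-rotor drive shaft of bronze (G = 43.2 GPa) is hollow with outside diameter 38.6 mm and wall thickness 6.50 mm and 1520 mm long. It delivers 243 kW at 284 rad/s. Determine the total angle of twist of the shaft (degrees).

ω = 284 rad/s, so T = P/ω = 243×10³ / 284.0 = 855.6 N·m.
J = π(d_o⁴ − d_i⁴)/32 = π(0.0386⁴ − 0.0256⁴)/32 = 1.758×10^-7 m⁴.
θ = T·L/(G·J) = 855.6 × 1.52 / (43.2×10⁹ × 1.758×10^-7) = 0.1713 rad.

9.81°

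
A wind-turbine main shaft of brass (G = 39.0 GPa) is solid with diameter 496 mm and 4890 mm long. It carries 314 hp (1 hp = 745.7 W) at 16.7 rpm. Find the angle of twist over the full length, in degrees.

ω = 2π·16.7/60 = 1.749 rad/s, so T = P/ω = 314×745.7 / 1.749 = 133900 N·m.
J = πd⁴/32 = π(0.496)⁴/32 = 5.942×10^-3 m⁴.
θ = T·L/(G·J) = 133900 × 4.89 / (39.0×10⁹ × 5.942×10^-3) = 2.825×10^-3 rad.

0.162°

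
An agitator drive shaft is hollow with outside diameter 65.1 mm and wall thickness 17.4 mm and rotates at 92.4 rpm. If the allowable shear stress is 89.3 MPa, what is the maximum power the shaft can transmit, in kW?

44.6 kW

J = π(d_o⁴ − d_i⁴)/32 = π(0.0651⁴ − 0.0303⁴)/32 = 1.681×10^-6 m⁴.
T_max = τ_allow·J/r = 8.93×10^7 × 1.681×10^-6 / 0.0325 = 4611 N·m.
ω = 2π·92.4/60 = 9.676 rad/s, so P_max = T_max·ω = 4.461×10^4 W.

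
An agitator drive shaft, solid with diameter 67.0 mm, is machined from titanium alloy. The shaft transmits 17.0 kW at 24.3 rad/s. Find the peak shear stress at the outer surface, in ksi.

1.72 ksi

ω = 24.3 rad/s, so T = P/ω = 17.0×10³ / 24.30 = 699.6 N·m.
J = πd⁴/32 = π(0.0670)⁴/32 = 1.978×10^-6 m⁴.
τ_max = T·r/J = 699.6 × 0.0335 / 1.978×10^-6 = 1.185×10^7 Pa.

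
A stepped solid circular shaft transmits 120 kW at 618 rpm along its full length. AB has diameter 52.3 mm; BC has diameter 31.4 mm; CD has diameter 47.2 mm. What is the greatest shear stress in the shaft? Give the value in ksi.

ω = 2π·618/60 = 64.72 rad/s, so T = P/ω = 120×10³ / 64.72 = 1854 N·m.
Under the same torque, τ_max = 16T/(πd³) is largest where d is smallest — segment BC (d = 31.4 mm).
τ_max = 16·1854/(π·(0.0314)³) = 3.050×10^8 Pa.

44.2 ksi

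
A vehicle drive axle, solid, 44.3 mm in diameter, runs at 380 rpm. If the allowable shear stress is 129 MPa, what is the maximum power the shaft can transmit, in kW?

87.6 kW

J = πd⁴/32 = π(0.0443)⁴/32 = 3.781×10^-7 m⁴.
T_max = τ_allow·J/r = 1.29×10^8 × 3.781×10^-7 / 0.0221 = 2202 N·m.
ω = 2π·380/60 = 39.79 rad/s, so P_max = T_max·ω = 8.763×10^4 W.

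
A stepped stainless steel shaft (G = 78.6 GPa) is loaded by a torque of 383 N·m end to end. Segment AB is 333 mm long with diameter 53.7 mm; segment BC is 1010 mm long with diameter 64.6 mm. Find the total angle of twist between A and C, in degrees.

J_AB = π(0.0537)⁴/32 = 8.16×10^-7 m⁴; J_BC = π(0.0646)⁴/32 = 1.71×10^-6 m⁴.
θ = (T/G)·Σ L_i/J_i = (383.0/78.6×10⁹)·(0.333/8.16×10^-7 + 1.01/1.71×10^-6) = 4.866×10^-3 rad.

0.279°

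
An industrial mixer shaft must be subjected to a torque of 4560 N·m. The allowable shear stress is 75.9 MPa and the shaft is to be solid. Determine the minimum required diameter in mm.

For a solid shaft τ_max = 16T/(πd³), so d = (16T/(π τ_allow))^(1/3) = (16·4560/(π·7.59×10^7))^(1/3) = 0.06739 m.

67.4 mm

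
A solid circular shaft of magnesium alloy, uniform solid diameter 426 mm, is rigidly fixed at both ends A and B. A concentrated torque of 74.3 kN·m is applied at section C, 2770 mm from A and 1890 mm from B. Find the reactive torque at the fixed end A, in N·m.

30100 N·m

With uniform GJ and both ends fixed, compatibility θ_AC = θ_CB gives T_A·a = T_B·b, together with T_A + T_B = T₀.
T_A = T₀·b/(a+b) = 74300·1890/4660 = 30130 N·m; T_B = 44170 N·m.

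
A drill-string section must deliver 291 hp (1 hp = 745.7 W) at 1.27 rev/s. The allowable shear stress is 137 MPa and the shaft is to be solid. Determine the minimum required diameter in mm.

ω = 2π·1.27 = 7.980 rad/s, so T = P/ω = 291×745.7 / 7.980 = 27190 N·m.
For a solid shaft τ_max = 16T/(πd³), so d = (16T/(π τ_allow))^(1/3) = (16·27190/(π·1.37×10^8))^(1/3) = 0.1004 m.

100 mm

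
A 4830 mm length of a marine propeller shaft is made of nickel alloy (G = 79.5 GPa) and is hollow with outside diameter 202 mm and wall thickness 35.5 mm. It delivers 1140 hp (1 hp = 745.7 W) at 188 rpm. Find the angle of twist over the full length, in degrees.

1.12°

ω = 2π·188/60 = 19.69 rad/s, so T = P/ω = 1140×745.7 / 19.69 = 43180 N·m.
J = π(d_o⁴ − d_i⁴)/32 = π(0.202⁴ − 0.131⁴)/32 = 1.345×10^-4 m⁴.
θ = T·L/(G·J) = 43180 × 4.83 / (79.5×10⁹ × 1.345×10^-4) = 0.01950 rad.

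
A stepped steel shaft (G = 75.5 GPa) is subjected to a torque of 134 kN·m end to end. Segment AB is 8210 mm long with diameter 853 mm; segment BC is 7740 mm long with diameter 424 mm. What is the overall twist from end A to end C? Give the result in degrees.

J_AB = π(0.853)⁴/32 = 0.0520 m⁴; J_BC = π(0.424)⁴/32 = 3.17×10^-3 m⁴.
θ = (T/G)·Σ L_i/J_i = (134000/75.5×10⁹)·(8.21/0.0520 + 7.74/3.17×10^-3) = 4.610×10^-3 rad.

0.264°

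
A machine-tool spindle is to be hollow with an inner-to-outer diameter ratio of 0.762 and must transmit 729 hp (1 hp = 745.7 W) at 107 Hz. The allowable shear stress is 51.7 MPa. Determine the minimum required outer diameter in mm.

ω = 2π·107 = 672.3 rad/s, so T = P/ω = 729×745.7 / 672.3 = 808.6 N·m.
For a hollow shaft with d_i/d_o = 0.762: τ_max = 16T/(π d_o³ (1−k⁴)), so d_o = [16T/(π τ_allow (1−k⁴))]^(1/3) = [16·808.6/(π·5.17×10^7·0.6629)]^(1/3) = 0.04935 m.

49.3 mm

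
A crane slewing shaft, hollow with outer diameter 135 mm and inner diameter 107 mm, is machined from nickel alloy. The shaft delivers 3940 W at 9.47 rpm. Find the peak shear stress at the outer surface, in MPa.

ω = 2π·9.47/60 = 0.9917 rad/s, so T = P/ω = 3940 / 0.9917 = 3973 N·m.
J = π(d_o⁴ − d_i⁴)/32 = π(0.135⁴ − 0.107⁴)/32 = 1.974×10^-5 m⁴.
τ_max = T·r/J = 3973 × 0.0675 / 1.974×10^-5 = 1.359×10^7 Pa.

13.6 MPa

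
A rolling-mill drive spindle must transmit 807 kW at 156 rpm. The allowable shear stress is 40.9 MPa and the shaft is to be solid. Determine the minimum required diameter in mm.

183 mm

ω = 2π·156/60 = 16.34 rad/s, so T = P/ω = 807×10³ / 16.34 = 49400 N·m.
For a solid shaft τ_max = 16T/(πd³), so d = (16T/(π τ_allow))^(1/3) = (16·49400/(π·4.09×10^7))^(1/3) = 0.1832 m.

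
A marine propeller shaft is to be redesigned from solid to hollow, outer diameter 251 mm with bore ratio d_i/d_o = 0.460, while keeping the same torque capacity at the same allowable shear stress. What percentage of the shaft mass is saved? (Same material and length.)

18.7 %

Equal τ_max and T ⇒ the solid shaft needs d_s³ = d_o³(1−k⁴), so d_s = 251·(1−0.460⁴)^(1/3) = 247.2 mm.
Area ratio A_h/A_s = d_o²(1−k²)/d_s² = (1−k²)/(1−k⁴)^(2/3) = 0.8128.
Mass saving = 1 − 0.8128 = 18.7 %.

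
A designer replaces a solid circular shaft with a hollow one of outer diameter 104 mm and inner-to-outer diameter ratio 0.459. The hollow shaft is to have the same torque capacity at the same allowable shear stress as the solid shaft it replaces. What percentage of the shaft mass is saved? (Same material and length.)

Equal τ_max and T ⇒ the solid shaft needs d_s³ = d_o³(1−k⁴), so d_s = 104·(1−0.459⁴)^(1/3) = 102.4 mm.
Area ratio A_h/A_s = d_o²(1−k²)/d_s² = (1−k²)/(1−k⁴)^(2/3) = 0.8136.
Mass saving = 1 − 0.8136 = 18.6 %.

18.6 %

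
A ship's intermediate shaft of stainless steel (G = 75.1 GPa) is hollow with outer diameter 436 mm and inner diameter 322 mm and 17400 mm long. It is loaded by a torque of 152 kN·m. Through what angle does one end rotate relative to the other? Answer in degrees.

J = π(d_o⁴ − d_i⁴)/32 = π(0.436⁴ − 0.322⁴)/32 = 2.492×10^-3 m⁴.
θ = T·L/(G·J) = 152000 × 17.4 / (75.1×10⁹ × 2.492×10^-3) = 0.01413 rad.

0.810°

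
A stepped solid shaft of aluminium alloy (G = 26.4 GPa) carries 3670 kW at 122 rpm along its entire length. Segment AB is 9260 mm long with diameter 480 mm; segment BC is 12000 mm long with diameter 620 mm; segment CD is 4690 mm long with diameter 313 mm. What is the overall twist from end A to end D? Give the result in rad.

ω = 2π·122/60 = 12.78 rad/s, so T = P/ω = 3670×10³ / 12.78 = 287300 N·m.
J_AB = π(0.480)⁴/32 = 5.21×10^-3 m⁴; J_BC = π(0.620)⁴/32 = 0.0145 m⁴; J_CD = π(0.313)⁴/32 = 9.42×10^-4 m⁴.
θ = (T/G)·Σ L_i/J_i = (287300/26.4×10⁹)·(9.26/5.21×10^-3 + 12.0/0.0145 + 4.69/9.42×10^-4) = 0.08249 rad.

0.0825 rad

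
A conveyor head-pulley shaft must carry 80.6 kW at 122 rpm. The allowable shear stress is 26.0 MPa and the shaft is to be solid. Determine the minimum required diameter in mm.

ω = 2π·122/60 = 12.78 rad/s, so T = P/ω = 80.6×10³ / 12.78 = 6309 N·m.
For a solid shaft τ_max = 16T/(πd³), so d = (16T/(π τ_allow))^(1/3) = (16·6309/(π·2.60×10^7))^(1/3) = 0.1073 m.

107 mm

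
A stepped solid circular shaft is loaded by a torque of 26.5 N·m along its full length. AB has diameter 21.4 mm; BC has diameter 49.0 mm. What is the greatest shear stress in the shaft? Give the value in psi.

Under the same torque, τ_max = 16T/(πd³) is largest where d is smallest — segment AB (d = 21.4 mm).
τ_max = 16·26.50/(π·(0.0214)³) = 1.377×10^7 Pa.

2000 psi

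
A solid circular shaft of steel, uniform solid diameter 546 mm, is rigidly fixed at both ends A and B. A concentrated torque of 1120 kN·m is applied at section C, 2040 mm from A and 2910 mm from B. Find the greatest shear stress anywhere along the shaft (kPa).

20600 kPa

With uniform GJ and both ends fixed, compatibility θ_AC = θ_CB gives T_A·a = T_B·b, together with T_A + T_B = T₀.
T_A = T₀·b/(a+b) = 1.120e6·2910/4950 = 658400 N·m; T_B = 461600 N·m.
τ in each portion: τ_AC = 2.06×10^7 Pa, τ_CB = 1.44×10^7 Pa; maximum is in AC.
τ_max = T_AC·r/J = 658400·0.273/8.73×10^-3 = 2.060×10^7 Pa.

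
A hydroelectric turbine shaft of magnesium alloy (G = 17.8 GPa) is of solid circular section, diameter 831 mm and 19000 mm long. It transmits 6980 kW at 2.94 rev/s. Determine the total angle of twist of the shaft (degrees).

ω = 2π·2.94 = 18.47 rad/s, so T = P/ω = 6980×10³ / 18.47 = 377900 N·m.
J = πd⁴/32 = π(0.831)⁴/32 = 0.04682 m⁴.
θ = T·L/(G·J) = 377900 × 19.0 / (17.8×10⁹ × 0.04682) = 8.615×10^-3 rad.

0.494°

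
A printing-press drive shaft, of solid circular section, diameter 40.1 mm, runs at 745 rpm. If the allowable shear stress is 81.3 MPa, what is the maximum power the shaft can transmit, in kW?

J = πd⁴/32 = π(0.0401)⁴/32 = 2.539×10^-7 m⁴.
T_max = τ_allow·J/r = 8.13×10^7 × 2.539×10^-7 / 0.0201 = 1029 N·m.
ω = 2π·745/60 = 78.02 rad/s, so P_max = T_max·ω = 8.030×10^4 W.

80.3 kW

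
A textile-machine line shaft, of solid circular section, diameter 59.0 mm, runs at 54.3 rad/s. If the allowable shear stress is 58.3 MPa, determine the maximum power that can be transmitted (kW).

J = πd⁴/32 = π(0.0590)⁴/32 = 1.190×10^-6 m⁴.
T_max = τ_allow·J/r = 5.83×10^7 × 1.190×10^-6 / 0.0295 = 2351 N·m.
ω = 54.3 rad/s, so P_max = T_max·ω = 1.277×10^5 W.

128 kW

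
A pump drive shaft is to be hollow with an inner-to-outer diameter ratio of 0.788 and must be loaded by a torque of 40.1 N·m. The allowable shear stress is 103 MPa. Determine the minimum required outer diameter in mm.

14.8 mm

For a hollow shaft with d_i/d_o = 0.788: τ_max = 16T/(π d_o³ (1−k⁴)), so d_o = [16T/(π τ_allow (1−k⁴))]^(1/3) = [16·40.10/(π·1.03×10^8·0.6144)]^(1/3) = 0.01478 m.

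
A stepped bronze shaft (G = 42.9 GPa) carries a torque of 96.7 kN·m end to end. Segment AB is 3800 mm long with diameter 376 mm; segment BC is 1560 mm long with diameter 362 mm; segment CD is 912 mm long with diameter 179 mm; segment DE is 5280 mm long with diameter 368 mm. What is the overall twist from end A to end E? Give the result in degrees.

1.92°

J_AB = π(0.376)⁴/32 = 1.96×10^-3 m⁴; J_BC = π(0.362)⁴/32 = 1.69×10^-3 m⁴; J_CD = π(0.179)⁴/32 = 1.01×10^-4 m⁴; J_DE = π(0.368)⁴/32 = 1.80×10^-3 m⁴.
θ = (T/G)·Σ L_i/J_i = (96700/42.9×10⁹)·(3.80/1.96×10^-3 + 1.56/1.69×10^-3 + 0.912/1.01×10^-4 + 5.28/1.80×10^-3) = 0.03346 rad.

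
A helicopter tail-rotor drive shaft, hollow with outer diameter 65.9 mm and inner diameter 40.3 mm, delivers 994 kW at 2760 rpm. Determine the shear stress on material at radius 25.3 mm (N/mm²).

54.6 N/mm²

ω = 2π·2760/60 = 289.0 rad/s, so T = P/ω = 994×10³ / 289.0 = 3439 N·m.
J = π(d_o⁴ − d_i⁴)/32 = π(0.0659⁴ − 0.0403⁴)/32 = 1.593×10^-6 m⁴.
Shear stress varies linearly with radius: τ = T·r/J = 3439 × 0.0253 / 1.593×10^-6 = 5.463×10^7 Pa.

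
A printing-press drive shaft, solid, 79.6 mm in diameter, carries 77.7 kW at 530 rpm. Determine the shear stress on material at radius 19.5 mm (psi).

1000 psi

ω = 2π·530/60 = 55.50 rad/s, so T = P/ω = 77.7×10³ / 55.50 = 1400 N·m.
J = πd⁴/32 = π(0.0796)⁴/32 = 3.941×10^-6 m⁴.
Shear stress varies linearly with radius: τ = T·r/J = 1400 × 0.0195 / 3.941×10^-6 = 6.926×10^6 Pa.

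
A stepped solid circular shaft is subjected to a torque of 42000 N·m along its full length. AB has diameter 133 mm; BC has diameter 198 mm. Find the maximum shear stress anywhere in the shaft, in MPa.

Under the same torque, τ_max = 16T/(πd³) is largest where d is smallest — segment AB (d = 133 mm).
τ_max = 16·42000/(π·(0.133)³) = 9.092×10^7 Pa.

90.9 MPa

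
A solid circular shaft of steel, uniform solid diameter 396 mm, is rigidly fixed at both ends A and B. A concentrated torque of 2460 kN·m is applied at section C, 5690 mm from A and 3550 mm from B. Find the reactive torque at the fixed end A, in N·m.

With uniform GJ and both ends fixed, compatibility θ_AC = θ_CB gives T_A·a = T_B·b, together with T_A + T_B = T₀.
T_A = T₀·b/(a+b) = 2.460e6·3550/9240 = 945100 N·m; T_B = 1.515e6 N·m.

945000 N·m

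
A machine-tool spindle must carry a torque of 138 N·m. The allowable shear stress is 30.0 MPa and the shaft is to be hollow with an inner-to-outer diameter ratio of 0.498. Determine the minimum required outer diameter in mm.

29.2 mm

For a hollow shaft with d_i/d_o = 0.498: τ_max = 16T/(π d_o³ (1−k⁴)), so d_o = [16T/(π τ_allow (1−k⁴))]^(1/3) = [16·138.0/(π·3.00×10^7·0.9385)]^(1/3) = 0.02923 m.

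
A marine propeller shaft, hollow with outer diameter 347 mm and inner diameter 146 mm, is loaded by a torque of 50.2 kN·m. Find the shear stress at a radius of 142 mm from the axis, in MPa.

5.17 MPa

J = π(d_o⁴ − d_i⁴)/32 = π(0.347⁴ − 0.146⁴)/32 = 1.379×10^-3 m⁴.
Shear stress varies linearly with radius: τ = T·r/J = 50200 × 0.142 / 1.379×10^-3 = 5.170×10^6 Pa.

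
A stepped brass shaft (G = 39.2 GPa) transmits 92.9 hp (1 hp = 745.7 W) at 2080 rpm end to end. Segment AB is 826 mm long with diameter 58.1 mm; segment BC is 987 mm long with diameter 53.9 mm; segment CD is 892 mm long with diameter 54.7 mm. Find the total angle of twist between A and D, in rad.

0.0239 rad

ω = 2π·2080/60 = 217.8 rad/s, so T = P/ω = 92.9×745.7 / 217.8 = 318.0 N·m.
J_AB = π(0.0581)⁴/32 = 1.12×10^-6 m⁴; J_BC = π(0.0539)⁴/32 = 8.29×10^-7 m⁴; J_CD = π(0.0547)⁴/32 = 8.79×10^-7 m⁴.
θ = (T/G)·Σ L_i/J_i = (318.0/39.2×10⁹)·(0.826/1.12×10^-6 + 0.987/8.29×10^-7 + 0.892/8.79×10^-7) = 0.02389 rad.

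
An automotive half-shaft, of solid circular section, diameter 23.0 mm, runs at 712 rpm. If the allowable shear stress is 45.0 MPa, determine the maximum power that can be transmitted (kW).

J = πd⁴/32 = π(0.0230)⁴/32 = 2.747×10^-8 m⁴.
T_max = τ_allow·J/r = 4.50×10^7 × 2.747×10^-8 / 0.0115 = 107.5 N·m.
ω = 2π·712/60 = 74.56 rad/s, so P_max = T_max·ω = 8016 W.

8.02 kW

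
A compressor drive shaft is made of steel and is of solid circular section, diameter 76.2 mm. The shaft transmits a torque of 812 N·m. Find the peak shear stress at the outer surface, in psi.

J = πd⁴/32 = π(0.0762)⁴/32 = 3.310×10^-6 m⁴.
τ_max = T·r/J = 812.0 × 0.0381 / 3.310×10^-6 = 9.347×10^6 Pa.

1360 psi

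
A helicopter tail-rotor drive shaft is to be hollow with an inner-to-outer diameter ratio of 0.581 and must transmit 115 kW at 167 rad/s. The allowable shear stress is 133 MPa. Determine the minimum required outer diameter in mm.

31.0 mm

ω = 167 rad/s, so T = P/ω = 115×10³ / 167.0 = 688.6 N·m.
For a hollow shaft with d_i/d_o = 0.581: τ_max = 16T/(π d_o³ (1−k⁴)), so d_o = [16T/(π τ_allow (1−k⁴))]^(1/3) = [16·688.6/(π·1.33×10^8·0.8861)]^(1/3) = 0.03099 m.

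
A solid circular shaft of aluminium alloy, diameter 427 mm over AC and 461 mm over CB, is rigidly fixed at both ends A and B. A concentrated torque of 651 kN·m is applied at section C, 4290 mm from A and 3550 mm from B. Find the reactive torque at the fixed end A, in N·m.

Compatibility: T_A·a/J_AC = T_B·b/J_CB with T_A + T_B = T₀.
J_AC = 3.26×10^-3 m⁴, J_CB = 4.43×10^-3 m⁴, so T_A = T₀·(J_AC/a)/((J_AC/a)+(J_CB/b)) = 246400 N·m, T_B = 404600 N·m.

246000 N·m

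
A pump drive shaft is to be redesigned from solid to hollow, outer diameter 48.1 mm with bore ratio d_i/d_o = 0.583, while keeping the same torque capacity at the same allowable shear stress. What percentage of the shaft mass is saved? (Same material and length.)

Equal τ_max and T ⇒ the solid shaft needs d_s³ = d_o³(1−k⁴), so d_s = 48.1·(1−0.583⁴)^(1/3) = 46.17 mm.
Area ratio A_h/A_s = d_o²(1−k²)/d_s² = (1−k²)/(1−k⁴)^(2/3) = 0.7164.
Mass saving = 1 − 0.7164 = 28.4 %.

28.4 %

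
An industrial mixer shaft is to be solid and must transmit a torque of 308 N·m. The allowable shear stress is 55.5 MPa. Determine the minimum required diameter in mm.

30.5 mm

For a solid shaft τ_max = 16T/(πd³), so d = (16T/(π τ_allow))^(1/3) = (16·308.0/(π·5.55×10^7))^(1/3) = 0.03046 m.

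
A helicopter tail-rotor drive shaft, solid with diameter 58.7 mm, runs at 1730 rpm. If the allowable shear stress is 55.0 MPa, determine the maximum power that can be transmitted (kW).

396 kW

J = πd⁴/32 = π(0.0587)⁴/32 = 1.166×10^-6 m⁴.
T_max = τ_allow·J/r = 5.50×10^7 × 1.166×10^-6 / 0.0294 = 2184 N·m.
ω = 2π·1730/60 = 181.2 rad/s, so P_max = T_max·ω = 3.957×10^5 W.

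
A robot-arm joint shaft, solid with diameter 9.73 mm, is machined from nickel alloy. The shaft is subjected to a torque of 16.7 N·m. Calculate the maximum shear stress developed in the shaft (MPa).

J = πd⁴/32 = π(0.00973)⁴/32 = 8.799×10^-10 m⁴.
τ_max = T·r/J = 16.70 × 0.00487 / 8.799×10^-10 = 9.233×10^7 Pa.

92.3 MPa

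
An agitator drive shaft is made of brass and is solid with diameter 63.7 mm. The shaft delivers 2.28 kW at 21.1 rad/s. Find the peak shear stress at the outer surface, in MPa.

2.13 MPa

ω = 21.1 rad/s, so T = P/ω = 2.28×10³ / 21.10 = 108.1 N·m.
J = πd⁴/32 = π(0.0637)⁴/32 = 1.616×10^-6 m⁴.
τ_max = T·r/J = 108.1 × 0.0319 / 1.616×10^-6 = 2.129×10^6 Pa.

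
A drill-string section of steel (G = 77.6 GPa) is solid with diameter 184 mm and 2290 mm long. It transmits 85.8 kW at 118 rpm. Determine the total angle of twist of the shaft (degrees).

0.104°

ω = 2π·118/60 = 12.36 rad/s, so T = P/ω = 85.8×10³ / 12.36 = 6943 N·m.
J = πd⁴/32 = π(0.184)⁴/32 = 1.125×10^-4 m⁴.
θ = T·L/(G·J) = 6943 × 2.29 / (77.6×10⁹ × 1.125×10^-4) = 1.821×10^-3 rad.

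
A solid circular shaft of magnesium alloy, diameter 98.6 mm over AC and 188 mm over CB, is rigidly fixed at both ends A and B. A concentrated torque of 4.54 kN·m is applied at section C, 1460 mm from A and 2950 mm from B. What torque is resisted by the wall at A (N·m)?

Compatibility: T_A·a/J_AC = T_B·b/J_CB with T_A + T_B = T₀.
J_AC = 9.28×10^-6 m⁴, J_CB = 1.23×10^-4 m⁴, so T_A = T₀·(J_AC/a)/((J_AC/a)+(J_CB/b)) = 602.0 N·m, T_B = 3938 N·m.

602 N·m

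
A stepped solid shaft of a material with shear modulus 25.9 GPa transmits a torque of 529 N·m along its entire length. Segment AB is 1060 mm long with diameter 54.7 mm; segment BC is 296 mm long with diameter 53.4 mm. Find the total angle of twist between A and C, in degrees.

J_AB = π(0.0547)⁴/32 = 8.79×10^-7 m⁴; J_BC = π(0.0534)⁴/32 = 7.98×10^-7 m⁴.
θ = (T/G)·Σ L_i/J_i = (529.0/25.9×10⁹)·(1.06/8.79×10^-7 + 0.296/7.98×10^-7) = 0.03221 rad.

1.85°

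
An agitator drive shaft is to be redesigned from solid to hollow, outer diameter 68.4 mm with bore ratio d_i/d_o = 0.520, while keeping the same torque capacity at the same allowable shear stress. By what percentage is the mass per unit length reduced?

23.3 %

Equal τ_max and T ⇒ the solid shaft needs d_s³ = d_o³(1−k⁴), so d_s = 68.4·(1−0.520⁴)^(1/3) = 66.69 mm.
Area ratio A_h/A_s = d_o²(1−k²)/d_s² = (1−k²)/(1−k⁴)^(2/3) = 0.7675.
Mass saving = 1 − 0.7675 = 23.3 %.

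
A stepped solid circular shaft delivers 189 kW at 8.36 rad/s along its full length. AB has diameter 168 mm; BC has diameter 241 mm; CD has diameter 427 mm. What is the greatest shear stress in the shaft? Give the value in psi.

3520 psi

ω = 8.36 rad/s, so T = P/ω = 189×10³ / 8.360 = 22610 N·m.
Under the same torque, τ_max = 16T/(πd³) is largest where d is smallest — segment AB (d = 168 mm).
τ_max = 16·22610/(π·(0.168)³) = 2.428×10^7 Pa.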